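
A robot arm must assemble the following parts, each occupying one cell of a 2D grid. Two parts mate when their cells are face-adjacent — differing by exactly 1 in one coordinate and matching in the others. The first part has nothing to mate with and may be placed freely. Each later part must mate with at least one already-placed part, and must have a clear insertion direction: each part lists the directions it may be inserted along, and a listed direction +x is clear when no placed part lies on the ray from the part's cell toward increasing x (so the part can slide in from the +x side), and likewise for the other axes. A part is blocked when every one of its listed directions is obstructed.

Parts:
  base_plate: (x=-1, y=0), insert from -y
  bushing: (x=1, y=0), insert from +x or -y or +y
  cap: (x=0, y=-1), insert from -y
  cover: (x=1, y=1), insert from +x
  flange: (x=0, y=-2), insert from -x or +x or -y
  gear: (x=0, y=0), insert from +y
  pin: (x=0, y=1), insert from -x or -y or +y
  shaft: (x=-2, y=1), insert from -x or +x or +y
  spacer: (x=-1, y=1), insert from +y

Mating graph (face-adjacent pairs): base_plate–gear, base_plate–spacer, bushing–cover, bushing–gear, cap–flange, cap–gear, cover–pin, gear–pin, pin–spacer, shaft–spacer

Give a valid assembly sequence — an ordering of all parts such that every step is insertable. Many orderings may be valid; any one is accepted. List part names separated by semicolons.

gear; bushing; cover; pin; spacer; shaft; cap; flange; base_plate

1. gear@(0, 0) [+y clear] — {gear}
2. bushing@(1, 0) [+x clear] — {bushing, gear}
3. cover@(1, 1) [+x clear] — {bushing, cover, gear}
4. pin@(0, 1) [-x clear] — {bushing, cover, gear, pin}
5. spacer@(-1, 1) [+y clear] — {bushing, cover, gear, pin, spacer}
6. shaft@(-2, 1) [-x clear] — {bushing, cover, gear, pin, shaft, spacer}
7. cap@(0, -1) [-y clear] — {bushing, cap, cover, gear, pin, shaft, spacer}
8. flange@(0, -2) [-x clear] — {bushing, cap, cover, flange, gear, pin, shaft, spacer}
9. base_plate@(-1, 0) [-y clear] — {base_plate, bushing, cap, cover, flange, gear, pin, shaft, spacer}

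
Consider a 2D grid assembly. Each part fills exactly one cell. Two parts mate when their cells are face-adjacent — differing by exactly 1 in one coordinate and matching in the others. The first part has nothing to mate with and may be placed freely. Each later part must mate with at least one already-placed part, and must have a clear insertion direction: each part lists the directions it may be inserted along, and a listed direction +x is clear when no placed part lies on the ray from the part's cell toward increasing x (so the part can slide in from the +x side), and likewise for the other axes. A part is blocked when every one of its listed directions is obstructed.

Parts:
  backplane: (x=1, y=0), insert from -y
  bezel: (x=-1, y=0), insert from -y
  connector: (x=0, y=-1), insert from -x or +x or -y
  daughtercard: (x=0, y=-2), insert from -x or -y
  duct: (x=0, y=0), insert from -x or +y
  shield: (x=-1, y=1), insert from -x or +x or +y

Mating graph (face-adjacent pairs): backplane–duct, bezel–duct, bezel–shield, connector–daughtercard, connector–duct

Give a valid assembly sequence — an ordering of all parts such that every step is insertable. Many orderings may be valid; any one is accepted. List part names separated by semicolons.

1. shield@(-1, 1) [-x clear] — {shield}
2. bezel@(-1, 0) [-y clear] — {bezel, shield}
3. duct@(0, 0) [+y clear] — {bezel, duct, shield}
4. backplane@(1, 0) [-y clear] — {backplane, bezel, duct, shield}
5. connector@(0, -1) [-x clear] — {backplane, bezel, connector, duct, shield}
6. daughtercard@(0, -2) [-x clear] — {backplane, bezel, connector, daughtercard, duct, shield}

shield; bezel; duct; backplane; connector; daughtercard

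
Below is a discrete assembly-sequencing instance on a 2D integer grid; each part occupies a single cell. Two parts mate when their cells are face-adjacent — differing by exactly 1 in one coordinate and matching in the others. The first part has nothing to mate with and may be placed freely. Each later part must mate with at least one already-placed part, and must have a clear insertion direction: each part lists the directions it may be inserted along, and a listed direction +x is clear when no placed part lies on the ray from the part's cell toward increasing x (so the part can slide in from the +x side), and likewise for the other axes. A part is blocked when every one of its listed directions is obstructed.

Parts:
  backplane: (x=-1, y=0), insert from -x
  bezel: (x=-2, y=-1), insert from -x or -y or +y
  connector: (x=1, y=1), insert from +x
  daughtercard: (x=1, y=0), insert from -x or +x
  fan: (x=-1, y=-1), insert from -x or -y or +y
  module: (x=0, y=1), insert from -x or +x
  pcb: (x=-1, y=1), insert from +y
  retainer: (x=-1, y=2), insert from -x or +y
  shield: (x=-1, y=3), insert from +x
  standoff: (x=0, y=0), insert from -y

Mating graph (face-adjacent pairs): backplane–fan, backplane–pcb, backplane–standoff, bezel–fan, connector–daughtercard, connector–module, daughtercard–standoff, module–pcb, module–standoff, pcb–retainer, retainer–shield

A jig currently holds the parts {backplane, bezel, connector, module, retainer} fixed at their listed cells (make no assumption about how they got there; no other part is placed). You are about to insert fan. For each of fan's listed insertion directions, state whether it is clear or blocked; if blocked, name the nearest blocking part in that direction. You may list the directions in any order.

-x: nearest on ray is bezel@(-2, -1) ⇒ blocked
-y: ray from fan(-1, -1) has no placed part ⇒ clear
+y: nearest on ray is backplane@(-1, 0) ⇒ blocked

+y: blocked by backplane; -x: blocked by bezel; -y: clear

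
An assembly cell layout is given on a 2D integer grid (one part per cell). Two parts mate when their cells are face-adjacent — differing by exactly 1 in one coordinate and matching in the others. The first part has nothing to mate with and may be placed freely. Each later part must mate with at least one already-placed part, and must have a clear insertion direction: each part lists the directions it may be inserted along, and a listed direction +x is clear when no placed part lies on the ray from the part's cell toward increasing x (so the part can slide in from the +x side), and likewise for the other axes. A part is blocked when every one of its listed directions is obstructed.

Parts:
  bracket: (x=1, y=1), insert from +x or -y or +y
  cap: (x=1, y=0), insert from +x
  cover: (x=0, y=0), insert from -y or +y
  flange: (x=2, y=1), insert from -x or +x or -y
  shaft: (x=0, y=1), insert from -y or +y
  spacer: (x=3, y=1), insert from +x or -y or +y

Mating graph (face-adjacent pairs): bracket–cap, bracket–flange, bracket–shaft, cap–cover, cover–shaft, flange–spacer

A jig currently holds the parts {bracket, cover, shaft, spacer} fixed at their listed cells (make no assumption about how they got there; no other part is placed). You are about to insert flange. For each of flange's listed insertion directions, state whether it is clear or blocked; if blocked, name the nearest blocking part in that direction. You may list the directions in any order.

-x: nearest on ray is bracket@(1, 1) ⇒ blocked
+x: nearest on ray is spacer@(3, 1) ⇒ blocked
-y: ray from flange(2, 1) has no placed part ⇒ clear

+x: blocked by spacer; -x: blocked by bracket; -y: clear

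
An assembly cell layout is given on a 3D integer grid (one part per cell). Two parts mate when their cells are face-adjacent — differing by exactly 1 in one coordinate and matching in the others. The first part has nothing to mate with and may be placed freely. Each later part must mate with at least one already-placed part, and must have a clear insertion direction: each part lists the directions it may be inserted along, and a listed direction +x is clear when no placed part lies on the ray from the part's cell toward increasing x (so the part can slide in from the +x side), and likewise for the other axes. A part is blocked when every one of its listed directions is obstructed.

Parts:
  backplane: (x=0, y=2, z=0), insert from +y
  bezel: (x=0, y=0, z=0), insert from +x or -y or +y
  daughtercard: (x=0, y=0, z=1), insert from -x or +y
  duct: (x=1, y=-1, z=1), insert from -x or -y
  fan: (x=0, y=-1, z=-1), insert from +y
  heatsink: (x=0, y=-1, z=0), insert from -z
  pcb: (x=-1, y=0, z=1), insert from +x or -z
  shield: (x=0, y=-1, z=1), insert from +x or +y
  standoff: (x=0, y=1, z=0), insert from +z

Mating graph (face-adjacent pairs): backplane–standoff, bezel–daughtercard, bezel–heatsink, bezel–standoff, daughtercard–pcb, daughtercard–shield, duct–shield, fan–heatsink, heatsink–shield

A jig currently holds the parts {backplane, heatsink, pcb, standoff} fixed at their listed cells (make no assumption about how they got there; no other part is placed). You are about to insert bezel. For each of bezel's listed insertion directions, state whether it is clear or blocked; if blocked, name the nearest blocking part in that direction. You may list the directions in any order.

+x: ray from bezel(0, 0, 0) has no placed part ⇒ clear
-y: nearest on ray is heatsink@(0, -1, 0) ⇒ blocked
+y: nearest on ray is standoff@(0, 1, 0) ⇒ blocked

+x: clear; +y: blocked by standoff; -y: blocked by heatsink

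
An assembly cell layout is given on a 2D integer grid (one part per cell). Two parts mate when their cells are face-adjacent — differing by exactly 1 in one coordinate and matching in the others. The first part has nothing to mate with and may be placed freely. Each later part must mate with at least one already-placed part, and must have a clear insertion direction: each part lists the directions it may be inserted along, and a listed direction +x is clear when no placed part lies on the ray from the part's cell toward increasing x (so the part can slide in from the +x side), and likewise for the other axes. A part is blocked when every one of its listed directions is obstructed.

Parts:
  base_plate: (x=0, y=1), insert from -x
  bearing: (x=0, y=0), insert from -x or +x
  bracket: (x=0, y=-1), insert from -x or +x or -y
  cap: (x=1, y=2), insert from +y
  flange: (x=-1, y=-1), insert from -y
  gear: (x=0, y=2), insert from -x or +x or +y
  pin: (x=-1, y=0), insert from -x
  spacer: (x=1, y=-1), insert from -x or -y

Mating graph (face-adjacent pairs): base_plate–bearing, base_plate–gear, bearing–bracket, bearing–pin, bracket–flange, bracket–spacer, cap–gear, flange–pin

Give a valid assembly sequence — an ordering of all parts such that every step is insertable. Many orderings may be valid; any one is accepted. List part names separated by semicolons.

bearing; bracket; spacer; flange; pin; base_plate; gear; cap

1. bearing@(0, 0) [-x clear] — {bearing}
2. bracket@(0, -1) [-x clear] — {bearing, bracket}
3. spacer@(1, -1) [-y clear] — {bearing, bracket, spacer}
4. flange@(-1, -1) [-y clear] — {bearing, bracket, flange, spacer}
5. pin@(-1, 0) [-x clear] — {bearing, bracket, flange, pin, spacer}
6. base_plate@(0, 1) [-x clear] — {base_plate, bearing, bracket, flange, pin, spacer}
7. gear@(0, 2) [-x clear] — {base_plate, bearing, bracket, flange, gear, pin, spacer}
8. cap@(1, 2) [+y clear] — {base_plate, bearing, bracket, cap, flange, gear, pin, spacer}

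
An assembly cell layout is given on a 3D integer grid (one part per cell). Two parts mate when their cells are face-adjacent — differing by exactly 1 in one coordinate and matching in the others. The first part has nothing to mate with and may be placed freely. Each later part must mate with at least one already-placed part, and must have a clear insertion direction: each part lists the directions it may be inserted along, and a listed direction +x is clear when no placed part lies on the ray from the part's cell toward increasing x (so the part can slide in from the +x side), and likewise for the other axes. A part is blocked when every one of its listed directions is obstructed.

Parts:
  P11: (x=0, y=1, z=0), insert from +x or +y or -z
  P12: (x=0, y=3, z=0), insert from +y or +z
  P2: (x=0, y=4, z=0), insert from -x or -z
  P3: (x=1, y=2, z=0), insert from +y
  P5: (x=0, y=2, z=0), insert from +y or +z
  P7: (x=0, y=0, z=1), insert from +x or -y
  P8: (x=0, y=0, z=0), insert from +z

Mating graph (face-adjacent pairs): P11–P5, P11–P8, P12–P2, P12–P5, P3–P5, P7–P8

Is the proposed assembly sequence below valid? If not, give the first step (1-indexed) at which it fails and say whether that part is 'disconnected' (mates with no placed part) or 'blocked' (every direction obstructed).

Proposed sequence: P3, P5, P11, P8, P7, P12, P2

Valid

1. P3@(1, 2, 0) [+y clear] — {P3}
2. P5@(0, 2, 0) [+y clear] — {P3, P5}
3. P11@(0, 1, 0) [+x clear] — {P11, P3, P5}
4. P8@(0, 0, 0) [+z clear] — {P11, P3, P5, P8}
5. P7@(0, 0, 1) [+x clear] — {P11, P3, P5, P7, P8}
6. P12@(0, 3, 0) [+y clear] — {P11, P12, P3, P5, P7, P8}
7. P2@(0, 4, 0) [-x clear] — {P11, P12, P2, P3, P5, P7, P8}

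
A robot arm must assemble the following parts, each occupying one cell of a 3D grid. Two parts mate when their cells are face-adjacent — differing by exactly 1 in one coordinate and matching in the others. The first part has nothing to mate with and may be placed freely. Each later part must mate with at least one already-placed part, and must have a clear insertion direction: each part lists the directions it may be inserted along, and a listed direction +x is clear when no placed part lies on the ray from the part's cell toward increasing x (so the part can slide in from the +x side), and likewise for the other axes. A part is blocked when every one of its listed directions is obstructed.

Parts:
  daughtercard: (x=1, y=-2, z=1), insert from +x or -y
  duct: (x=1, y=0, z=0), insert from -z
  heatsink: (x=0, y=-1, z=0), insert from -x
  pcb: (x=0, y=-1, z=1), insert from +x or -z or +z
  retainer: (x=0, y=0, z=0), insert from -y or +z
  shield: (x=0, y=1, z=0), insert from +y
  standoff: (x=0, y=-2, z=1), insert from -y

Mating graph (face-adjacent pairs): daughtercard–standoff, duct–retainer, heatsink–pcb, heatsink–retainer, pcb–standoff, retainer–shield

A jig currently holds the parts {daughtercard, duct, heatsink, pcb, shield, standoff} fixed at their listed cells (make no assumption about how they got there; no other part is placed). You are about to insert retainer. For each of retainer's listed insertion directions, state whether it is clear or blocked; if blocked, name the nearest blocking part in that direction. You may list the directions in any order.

+z: clear; -y: blocked by heatsink

-y: nearest on ray is heatsink@(0, -1, 0) ⇒ blocked
+z: ray from retainer(0, 0, 0) has no placed part ⇒ clear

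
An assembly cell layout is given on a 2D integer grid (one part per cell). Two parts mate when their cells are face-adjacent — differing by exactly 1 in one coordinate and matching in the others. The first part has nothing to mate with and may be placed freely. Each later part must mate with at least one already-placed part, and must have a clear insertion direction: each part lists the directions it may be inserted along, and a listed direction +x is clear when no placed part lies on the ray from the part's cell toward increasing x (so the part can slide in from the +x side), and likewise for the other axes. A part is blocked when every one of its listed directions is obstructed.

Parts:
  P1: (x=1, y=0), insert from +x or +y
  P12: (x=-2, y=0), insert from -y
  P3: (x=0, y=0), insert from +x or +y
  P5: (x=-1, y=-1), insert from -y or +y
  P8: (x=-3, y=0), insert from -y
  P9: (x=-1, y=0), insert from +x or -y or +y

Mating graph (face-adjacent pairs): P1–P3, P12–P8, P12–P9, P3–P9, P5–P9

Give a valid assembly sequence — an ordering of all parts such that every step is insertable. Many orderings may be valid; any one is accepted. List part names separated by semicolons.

1. P5@(-1, -1) [-y clear] — {P5}
2. P9@(-1, 0) [+x clear] — {P5, P9}
3. P12@(-2, 0) [-y clear] — {P12, P5, P9}
4. P3@(0, 0) [+x clear] — {P12, P3, P5, P9}
5. P1@(1, 0) [+x clear] — {P1, P12, P3, P5, P9}
6. P8@(-3, 0) [-y clear] — {P1, P12, P3, P5, P8, P9}

P5; P9; P12; P3; P1; P8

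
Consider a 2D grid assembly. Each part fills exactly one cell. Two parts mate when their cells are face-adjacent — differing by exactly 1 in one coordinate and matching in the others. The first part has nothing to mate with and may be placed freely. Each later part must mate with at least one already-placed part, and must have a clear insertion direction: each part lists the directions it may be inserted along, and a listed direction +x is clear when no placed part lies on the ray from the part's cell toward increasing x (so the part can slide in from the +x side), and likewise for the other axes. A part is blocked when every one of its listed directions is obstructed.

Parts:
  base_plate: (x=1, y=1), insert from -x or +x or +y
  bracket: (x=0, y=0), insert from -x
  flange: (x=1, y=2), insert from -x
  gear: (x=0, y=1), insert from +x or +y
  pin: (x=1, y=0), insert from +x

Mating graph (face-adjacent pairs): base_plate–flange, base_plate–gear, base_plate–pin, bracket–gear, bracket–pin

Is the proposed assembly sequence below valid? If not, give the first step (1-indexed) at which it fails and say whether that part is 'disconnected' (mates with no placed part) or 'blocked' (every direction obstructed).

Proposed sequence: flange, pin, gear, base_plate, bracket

Invalid at step 2 (disconnected)

1. flange@(1, 2) [-x clear] — {flange}
2. pin@(1, 0) — no placed neighbour ⇒ disconnected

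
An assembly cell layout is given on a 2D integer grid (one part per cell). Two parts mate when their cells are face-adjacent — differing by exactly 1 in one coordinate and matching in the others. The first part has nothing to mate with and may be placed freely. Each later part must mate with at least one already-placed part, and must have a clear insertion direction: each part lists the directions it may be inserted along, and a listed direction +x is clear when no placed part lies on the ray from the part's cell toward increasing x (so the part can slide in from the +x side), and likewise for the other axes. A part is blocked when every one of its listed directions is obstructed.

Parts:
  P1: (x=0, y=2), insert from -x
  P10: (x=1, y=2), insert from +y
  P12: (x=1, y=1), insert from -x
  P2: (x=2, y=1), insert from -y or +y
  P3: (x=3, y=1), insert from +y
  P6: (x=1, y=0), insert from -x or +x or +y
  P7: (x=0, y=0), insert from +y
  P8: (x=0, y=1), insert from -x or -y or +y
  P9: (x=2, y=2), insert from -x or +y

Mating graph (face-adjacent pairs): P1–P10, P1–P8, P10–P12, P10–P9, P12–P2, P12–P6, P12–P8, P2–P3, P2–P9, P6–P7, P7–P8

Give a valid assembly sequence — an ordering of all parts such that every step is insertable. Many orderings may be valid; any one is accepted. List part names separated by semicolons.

1. P7@(0, 0) [+y clear] — {P7}
2. P6@(1, 0) [+x clear] — {P6, P7}
3. P12@(1, 1) [-x clear] — {P12, P6, P7}
4. P2@(2, 1) [-y clear] — {P12, P2, P6, P7}
5. P9@(2, 2) [-x clear] — {P12, P2, P6, P7, P9}
6. P10@(1, 2) [+y clear] — {P10, P12, P2, P6, P7, P9}
7. P1@(0, 2) [-x clear] — {P1, P10, P12, P2, P6, P7, P9}
8. P3@(3, 1) [+y clear] — {P1, P10, P12, P2, P3, P6, P7, P9}
9. P8@(0, 1) [-x clear] — {P1, P10, P12, P2, P3, P6, P7, P8, P9}

P7; P6; P12; P2; P9; P10; P1; P3; P8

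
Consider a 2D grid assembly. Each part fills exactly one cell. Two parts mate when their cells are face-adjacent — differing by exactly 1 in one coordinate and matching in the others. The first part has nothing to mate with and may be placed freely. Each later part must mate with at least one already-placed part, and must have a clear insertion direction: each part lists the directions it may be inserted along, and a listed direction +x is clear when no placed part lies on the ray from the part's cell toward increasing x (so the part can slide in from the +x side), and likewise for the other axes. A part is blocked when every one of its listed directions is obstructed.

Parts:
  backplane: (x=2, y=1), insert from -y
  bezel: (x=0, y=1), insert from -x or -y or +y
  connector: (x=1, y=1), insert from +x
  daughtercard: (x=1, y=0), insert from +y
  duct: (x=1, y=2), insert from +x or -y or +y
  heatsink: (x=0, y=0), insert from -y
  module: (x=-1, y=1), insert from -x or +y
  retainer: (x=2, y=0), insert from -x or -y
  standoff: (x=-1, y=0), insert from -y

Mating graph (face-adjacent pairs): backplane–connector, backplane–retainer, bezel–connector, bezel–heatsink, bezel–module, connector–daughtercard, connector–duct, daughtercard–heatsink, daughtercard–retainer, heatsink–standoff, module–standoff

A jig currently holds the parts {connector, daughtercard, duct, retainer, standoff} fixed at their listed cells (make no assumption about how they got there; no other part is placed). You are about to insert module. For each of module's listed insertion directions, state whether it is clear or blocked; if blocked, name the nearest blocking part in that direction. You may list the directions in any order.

+y: clear; -x: clear

-x: ray from module(-1, 1) has no placed part ⇒ clear
+y: ray from module(-1, 1) has no placed part ⇒ clear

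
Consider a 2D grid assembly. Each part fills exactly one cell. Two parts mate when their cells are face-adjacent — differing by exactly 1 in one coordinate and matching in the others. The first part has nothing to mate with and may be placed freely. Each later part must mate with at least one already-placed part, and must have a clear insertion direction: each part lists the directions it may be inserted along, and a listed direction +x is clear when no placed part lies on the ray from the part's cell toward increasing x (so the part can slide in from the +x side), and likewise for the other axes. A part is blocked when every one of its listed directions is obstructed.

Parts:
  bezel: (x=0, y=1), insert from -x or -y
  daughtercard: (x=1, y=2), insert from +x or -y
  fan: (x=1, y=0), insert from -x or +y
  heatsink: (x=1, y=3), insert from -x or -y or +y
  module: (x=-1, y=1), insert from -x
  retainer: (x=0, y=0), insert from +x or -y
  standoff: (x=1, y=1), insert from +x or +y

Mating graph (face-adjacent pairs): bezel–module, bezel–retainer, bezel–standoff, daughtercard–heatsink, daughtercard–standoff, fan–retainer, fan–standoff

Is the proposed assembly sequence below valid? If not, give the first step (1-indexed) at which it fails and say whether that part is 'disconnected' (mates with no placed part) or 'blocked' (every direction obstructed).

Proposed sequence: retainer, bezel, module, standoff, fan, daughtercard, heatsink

1. retainer@(0, 0) [+x clear] — {retainer}
2. bezel@(0, 1) [-x clear] — {bezel, retainer}
3. module@(-1, 1) [-x clear] — {bezel, module, retainer}
4. standoff@(1, 1) [+x clear] — {bezel, module, retainer, standoff}
5. fan@(1, 0) — -x/+y all obstructed ⇒ blocked

Invalid at step 5 (blocked)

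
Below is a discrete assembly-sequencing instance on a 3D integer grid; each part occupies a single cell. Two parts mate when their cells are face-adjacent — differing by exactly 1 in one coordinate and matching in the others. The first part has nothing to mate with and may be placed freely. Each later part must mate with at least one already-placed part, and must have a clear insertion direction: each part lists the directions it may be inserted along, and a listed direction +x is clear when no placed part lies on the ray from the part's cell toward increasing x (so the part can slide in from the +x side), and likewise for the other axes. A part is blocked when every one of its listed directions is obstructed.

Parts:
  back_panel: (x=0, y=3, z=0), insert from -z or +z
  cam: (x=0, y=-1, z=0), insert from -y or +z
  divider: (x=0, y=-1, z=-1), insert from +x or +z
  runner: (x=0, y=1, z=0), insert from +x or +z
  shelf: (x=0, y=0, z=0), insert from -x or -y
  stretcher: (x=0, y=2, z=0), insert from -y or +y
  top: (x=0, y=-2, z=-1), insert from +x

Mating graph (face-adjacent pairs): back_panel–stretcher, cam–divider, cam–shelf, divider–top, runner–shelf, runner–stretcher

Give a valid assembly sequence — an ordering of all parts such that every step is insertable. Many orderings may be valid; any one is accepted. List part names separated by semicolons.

1. shelf@(0, 0, 0) [-x clear] — {shelf}
2. runner@(0, 1, 0) [+x clear] — {runner, shelf}
3. stretcher@(0, 2, 0) [+y clear] — {runner, shelf, stretcher}
4. back_panel@(0, 3, 0) [-z clear] — {back_panel, runner, shelf, stretcher}
5. cam@(0, -1, 0) [-y clear] — {back_panel, cam, runner, shelf, stretcher}
6. divider@(0, -1, -1) [+x clear] — {back_panel, cam, divider, runner, shelf, stretcher}
7. top@(0, -2, -1) [+x clear] — {back_panel, cam, divider, runner, shelf, stretcher, top}

shelf; runner; stretcher; back_panel; cam; divider; top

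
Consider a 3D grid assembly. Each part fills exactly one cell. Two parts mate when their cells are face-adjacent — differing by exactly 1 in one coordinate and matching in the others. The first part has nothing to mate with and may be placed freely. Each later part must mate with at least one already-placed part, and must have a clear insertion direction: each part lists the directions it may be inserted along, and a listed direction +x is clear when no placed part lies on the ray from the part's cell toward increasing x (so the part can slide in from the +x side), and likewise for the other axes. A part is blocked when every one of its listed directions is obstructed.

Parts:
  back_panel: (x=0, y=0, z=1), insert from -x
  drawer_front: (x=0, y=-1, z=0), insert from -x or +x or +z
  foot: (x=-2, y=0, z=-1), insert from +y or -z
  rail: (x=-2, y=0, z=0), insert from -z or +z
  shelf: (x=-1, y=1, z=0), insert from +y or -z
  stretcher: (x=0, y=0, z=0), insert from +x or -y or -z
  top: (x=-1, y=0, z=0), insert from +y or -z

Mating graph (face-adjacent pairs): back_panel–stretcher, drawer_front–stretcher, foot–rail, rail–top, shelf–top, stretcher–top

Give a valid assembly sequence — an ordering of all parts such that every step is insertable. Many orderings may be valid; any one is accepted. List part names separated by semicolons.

top; stretcher; rail; foot; drawer_front; back_panel; shelf

1. top@(-1, 0, 0) [+y clear] — {top}
2. stretcher@(0, 0, 0) [+x clear] — {stretcher, top}
3. rail@(-2, 0, 0) [-z clear] — {rail, stretcher, top}
4. foot@(-2, 0, -1) [+y clear] — {foot, rail, stretcher, top}
5. drawer_front@(0, -1, 0) [-x clear] — {drawer_front, foot, rail, stretcher, top}
6. back_panel@(0, 0, 1) [-x clear] — {back_panel, drawer_front, foot, rail, stretcher, top}
7. shelf@(-1, 1, 0) [+y clear] — {back_panel, drawer_front, foot, rail, shelf, stretcher, top}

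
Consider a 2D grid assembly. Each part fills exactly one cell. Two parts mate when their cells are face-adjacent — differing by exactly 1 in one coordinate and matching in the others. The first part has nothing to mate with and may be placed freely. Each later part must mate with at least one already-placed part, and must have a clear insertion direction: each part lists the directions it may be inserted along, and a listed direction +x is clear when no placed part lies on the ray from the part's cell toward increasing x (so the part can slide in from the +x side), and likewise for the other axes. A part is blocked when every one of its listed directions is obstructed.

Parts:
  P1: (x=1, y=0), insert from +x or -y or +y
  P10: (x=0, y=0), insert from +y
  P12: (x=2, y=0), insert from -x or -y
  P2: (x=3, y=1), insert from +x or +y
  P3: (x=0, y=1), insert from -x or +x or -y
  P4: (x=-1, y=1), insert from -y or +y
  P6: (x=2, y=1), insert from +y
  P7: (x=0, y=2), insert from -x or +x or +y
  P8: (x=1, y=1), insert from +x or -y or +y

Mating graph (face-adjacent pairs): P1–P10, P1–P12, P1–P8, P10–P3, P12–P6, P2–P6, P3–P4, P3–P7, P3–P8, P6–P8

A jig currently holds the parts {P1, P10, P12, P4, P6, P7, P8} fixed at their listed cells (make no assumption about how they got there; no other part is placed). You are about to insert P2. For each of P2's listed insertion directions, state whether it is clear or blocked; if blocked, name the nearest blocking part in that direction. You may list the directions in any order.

+x: clear; +y: clear

+x: ray from P2(3, 1) has no placed part ⇒ clear
+y: ray from P2(3, 1) has no placed part ⇒ clear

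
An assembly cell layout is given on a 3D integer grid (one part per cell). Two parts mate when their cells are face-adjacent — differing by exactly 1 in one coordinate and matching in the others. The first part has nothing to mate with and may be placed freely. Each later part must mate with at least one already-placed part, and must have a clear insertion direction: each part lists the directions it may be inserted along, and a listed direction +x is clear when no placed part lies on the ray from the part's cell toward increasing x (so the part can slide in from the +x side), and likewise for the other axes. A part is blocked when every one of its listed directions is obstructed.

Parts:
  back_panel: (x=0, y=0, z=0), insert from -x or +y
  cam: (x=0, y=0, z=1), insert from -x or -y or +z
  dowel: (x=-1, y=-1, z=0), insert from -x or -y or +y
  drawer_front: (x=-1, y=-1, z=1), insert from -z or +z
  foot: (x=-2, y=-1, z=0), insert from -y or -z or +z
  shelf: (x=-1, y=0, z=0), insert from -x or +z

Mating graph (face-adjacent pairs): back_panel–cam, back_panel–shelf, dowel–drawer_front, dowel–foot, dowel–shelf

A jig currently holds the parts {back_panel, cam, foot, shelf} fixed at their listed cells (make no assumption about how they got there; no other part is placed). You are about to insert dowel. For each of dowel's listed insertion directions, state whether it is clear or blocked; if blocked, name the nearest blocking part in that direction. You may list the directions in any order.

-x: nearest on ray is foot@(-2, -1, 0) ⇒ blocked
-y: ray from dowel(-1, -1, 0) has no placed part ⇒ clear
+y: nearest on ray is shelf@(-1, 0, 0) ⇒ blocked

+y: blocked by shelf; -x: blocked by foot; -y: clear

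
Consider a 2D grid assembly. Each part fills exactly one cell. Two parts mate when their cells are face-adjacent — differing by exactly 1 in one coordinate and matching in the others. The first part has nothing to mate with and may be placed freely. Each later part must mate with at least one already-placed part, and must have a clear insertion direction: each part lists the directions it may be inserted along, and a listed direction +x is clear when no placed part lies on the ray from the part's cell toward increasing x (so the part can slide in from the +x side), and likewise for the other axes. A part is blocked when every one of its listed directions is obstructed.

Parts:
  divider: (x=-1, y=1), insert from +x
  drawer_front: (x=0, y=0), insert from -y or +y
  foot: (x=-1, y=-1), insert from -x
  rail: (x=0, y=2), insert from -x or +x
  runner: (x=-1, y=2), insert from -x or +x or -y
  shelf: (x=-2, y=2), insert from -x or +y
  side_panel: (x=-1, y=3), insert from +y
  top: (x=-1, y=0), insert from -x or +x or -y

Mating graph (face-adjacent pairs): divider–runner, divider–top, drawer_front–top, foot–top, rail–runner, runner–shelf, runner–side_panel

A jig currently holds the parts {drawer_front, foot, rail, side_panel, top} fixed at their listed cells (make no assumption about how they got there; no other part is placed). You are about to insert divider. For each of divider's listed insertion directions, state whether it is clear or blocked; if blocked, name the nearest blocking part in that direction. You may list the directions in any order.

+x: ray from divider(-1, 1) has no placed part ⇒ clear

+x: clear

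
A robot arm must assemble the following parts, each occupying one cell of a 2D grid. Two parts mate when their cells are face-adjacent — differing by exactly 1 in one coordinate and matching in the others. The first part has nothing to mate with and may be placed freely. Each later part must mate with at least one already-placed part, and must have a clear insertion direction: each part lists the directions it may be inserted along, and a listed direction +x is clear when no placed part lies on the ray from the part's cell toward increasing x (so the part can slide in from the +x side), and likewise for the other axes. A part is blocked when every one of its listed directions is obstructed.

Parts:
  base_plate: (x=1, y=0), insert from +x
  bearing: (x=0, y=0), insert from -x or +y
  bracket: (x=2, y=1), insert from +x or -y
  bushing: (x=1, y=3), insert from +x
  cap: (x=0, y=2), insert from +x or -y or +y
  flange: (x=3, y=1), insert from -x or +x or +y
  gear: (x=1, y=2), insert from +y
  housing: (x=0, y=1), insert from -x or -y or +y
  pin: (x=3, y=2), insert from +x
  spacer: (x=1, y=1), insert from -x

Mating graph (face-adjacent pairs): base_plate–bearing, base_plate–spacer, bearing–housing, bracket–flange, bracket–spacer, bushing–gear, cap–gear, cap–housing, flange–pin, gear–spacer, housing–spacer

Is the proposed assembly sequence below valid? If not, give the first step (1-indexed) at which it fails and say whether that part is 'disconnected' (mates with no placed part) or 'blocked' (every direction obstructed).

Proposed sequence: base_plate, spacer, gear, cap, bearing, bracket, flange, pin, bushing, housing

1. base_plate@(1, 0) [+x clear] — {base_plate}
2. spacer@(1, 1) [-x clear] — {base_plate, spacer}
3. gear@(1, 2) [+y clear] — {base_plate, gear, spacer}
4. cap@(0, 2) [-y clear] — {base_plate, cap, gear, spacer}
5. bearing@(0, 0) [-x clear] — {base_plate, bearing, cap, gear, spacer}
6. bracket@(2, 1) [+x clear] — {base_plate, bearing, bracket, cap, gear, spacer}
7. flange@(3, 1) [+x clear] — {base_plate, bearing, bracket, cap, flange, gear, spacer}
8. pin@(3, 2) [+x clear] — {base_plate, bearing, bracket, cap, flange, gear, pin, spacer}
9. bushing@(1, 3) [+x clear] — {base_plate, bearing, bracket, bushing, cap, flange, gear, pin, spacer}
10. housing@(0, 1) [-x clear] — {base_plate, bearing, bracket, bushing, cap, flange, gear, housing, pin, spacer}

Valid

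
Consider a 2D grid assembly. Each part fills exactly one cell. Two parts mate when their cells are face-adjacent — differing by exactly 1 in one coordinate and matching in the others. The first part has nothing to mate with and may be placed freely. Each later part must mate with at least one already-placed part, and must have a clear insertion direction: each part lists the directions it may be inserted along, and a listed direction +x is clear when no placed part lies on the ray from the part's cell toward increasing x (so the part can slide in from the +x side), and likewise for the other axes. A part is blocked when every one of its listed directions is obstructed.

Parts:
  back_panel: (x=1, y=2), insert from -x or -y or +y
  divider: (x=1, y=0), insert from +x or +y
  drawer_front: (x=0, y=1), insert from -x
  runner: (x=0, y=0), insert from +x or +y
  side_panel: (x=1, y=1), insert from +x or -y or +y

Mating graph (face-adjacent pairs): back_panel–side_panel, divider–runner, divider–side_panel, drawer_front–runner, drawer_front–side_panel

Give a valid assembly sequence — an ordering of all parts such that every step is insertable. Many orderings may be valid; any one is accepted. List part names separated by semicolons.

divider; side_panel; back_panel; runner; drawer_front

1. divider@(1, 0) [+x clear] — {divider}
2. side_panel@(1, 1) [+x clear] — {divider, side_panel}
3. back_panel@(1, 2) [-x clear] — {back_panel, divider, side_panel}
4. runner@(0, 0) [+y clear] — {back_panel, divider, runner, side_panel}
5. drawer_front@(0, 1) [-x clear] — {back_panel, divider, drawer_front, runner, side_panel}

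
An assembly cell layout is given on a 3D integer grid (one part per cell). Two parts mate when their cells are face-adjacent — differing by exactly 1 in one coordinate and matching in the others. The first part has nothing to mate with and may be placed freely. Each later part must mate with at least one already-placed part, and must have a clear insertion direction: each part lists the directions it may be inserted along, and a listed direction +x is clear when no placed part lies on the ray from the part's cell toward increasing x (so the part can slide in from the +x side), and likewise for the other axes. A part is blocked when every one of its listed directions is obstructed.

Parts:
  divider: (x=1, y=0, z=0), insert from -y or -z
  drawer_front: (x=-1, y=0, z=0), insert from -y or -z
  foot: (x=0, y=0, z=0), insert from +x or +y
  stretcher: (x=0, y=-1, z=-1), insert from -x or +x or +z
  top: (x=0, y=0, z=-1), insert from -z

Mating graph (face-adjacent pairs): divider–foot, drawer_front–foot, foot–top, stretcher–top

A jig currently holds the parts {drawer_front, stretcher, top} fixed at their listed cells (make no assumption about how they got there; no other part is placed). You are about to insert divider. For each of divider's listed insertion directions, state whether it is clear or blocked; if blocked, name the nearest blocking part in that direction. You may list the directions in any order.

-y: ray from divider(1, 0, 0) has no placed part ⇒ clear
-z: ray from divider(1, 0, 0) has no placed part ⇒ clear

-y: clear; -z: clear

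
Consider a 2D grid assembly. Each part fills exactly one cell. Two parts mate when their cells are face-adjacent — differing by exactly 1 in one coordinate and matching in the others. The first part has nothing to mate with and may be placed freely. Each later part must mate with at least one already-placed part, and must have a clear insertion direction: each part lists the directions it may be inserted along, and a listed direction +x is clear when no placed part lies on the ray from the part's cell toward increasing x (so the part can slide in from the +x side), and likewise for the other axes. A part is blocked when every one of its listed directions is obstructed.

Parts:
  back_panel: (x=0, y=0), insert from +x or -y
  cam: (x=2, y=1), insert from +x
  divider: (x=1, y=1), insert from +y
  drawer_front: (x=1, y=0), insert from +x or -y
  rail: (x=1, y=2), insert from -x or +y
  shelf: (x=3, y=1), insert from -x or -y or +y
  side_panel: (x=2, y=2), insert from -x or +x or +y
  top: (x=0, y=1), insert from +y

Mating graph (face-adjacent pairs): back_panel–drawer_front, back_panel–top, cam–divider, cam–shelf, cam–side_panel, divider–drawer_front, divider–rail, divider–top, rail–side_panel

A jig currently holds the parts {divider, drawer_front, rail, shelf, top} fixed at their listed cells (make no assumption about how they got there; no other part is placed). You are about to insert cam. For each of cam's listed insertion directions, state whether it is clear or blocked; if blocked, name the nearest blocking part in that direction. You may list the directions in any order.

+x: nearest on ray is shelf@(3, 1) ⇒ blocked

+x: blocked by shelf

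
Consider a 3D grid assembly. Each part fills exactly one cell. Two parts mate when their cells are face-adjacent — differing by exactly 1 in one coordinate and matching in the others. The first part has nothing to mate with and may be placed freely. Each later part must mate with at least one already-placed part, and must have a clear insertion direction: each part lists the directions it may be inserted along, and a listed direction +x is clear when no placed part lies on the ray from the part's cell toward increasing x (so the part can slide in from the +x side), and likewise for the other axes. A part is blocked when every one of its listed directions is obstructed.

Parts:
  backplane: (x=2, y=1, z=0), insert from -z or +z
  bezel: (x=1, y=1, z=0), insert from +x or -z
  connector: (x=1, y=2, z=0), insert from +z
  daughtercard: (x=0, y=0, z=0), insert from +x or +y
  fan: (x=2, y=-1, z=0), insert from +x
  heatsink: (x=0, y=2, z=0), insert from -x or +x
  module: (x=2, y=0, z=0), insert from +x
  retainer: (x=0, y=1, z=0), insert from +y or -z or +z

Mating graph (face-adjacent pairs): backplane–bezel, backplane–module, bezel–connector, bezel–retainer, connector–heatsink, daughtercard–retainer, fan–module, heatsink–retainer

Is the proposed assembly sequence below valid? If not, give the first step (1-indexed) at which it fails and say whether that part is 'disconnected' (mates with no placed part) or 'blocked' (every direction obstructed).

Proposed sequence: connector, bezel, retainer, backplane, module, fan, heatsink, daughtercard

1. connector@(1, 2, 0) [+z clear] — {connector}
2. bezel@(1, 1, 0) [+x clear] — {bezel, connector}
3. retainer@(0, 1, 0) [+y clear] — {bezel, connector, retainer}
4. backplane@(2, 1, 0) [-z clear] — {backplane, bezel, connector, retainer}
5. module@(2, 0, 0) [+x clear] — {backplane, bezel, connector, module, retainer}
6. fan@(2, -1, 0) [+x clear] — {backplane, bezel, connector, fan, module, retainer}
7. heatsink@(0, 2, 0) [-x clear] — {backplane, bezel, connector, fan, heatsink, module, retainer}
8. daughtercard@(0, 0, 0) — +x/+y all obstructed ⇒ blocked

Invalid at step 8 (blocked)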